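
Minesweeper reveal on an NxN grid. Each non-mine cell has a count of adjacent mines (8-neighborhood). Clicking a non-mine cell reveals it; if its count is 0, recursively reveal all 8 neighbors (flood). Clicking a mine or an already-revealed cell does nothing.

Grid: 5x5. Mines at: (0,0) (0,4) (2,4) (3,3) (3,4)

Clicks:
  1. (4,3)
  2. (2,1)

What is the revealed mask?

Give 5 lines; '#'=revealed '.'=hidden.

Answer: .###.
####.
####.
###..
####.

Derivation:
Click 1 (4,3) count=2: revealed 1 new [(4,3)] -> total=1
Click 2 (2,1) count=0: revealed 17 new [(0,1) (0,2) (0,3) (1,0) (1,1) (1,2) (1,3) (2,0) (2,1) (2,2) (2,3) (3,0) (3,1) (3,2) (4,0) (4,1) (4,2)] -> total=18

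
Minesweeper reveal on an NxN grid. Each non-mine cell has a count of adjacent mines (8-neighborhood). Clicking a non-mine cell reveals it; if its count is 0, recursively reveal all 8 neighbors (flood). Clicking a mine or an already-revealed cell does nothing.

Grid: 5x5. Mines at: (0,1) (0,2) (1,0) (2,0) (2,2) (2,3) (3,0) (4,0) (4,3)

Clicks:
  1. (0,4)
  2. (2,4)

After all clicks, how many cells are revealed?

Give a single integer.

Answer: 5

Derivation:
Click 1 (0,4) count=0: revealed 4 new [(0,3) (0,4) (1,3) (1,4)] -> total=4
Click 2 (2,4) count=1: revealed 1 new [(2,4)] -> total=5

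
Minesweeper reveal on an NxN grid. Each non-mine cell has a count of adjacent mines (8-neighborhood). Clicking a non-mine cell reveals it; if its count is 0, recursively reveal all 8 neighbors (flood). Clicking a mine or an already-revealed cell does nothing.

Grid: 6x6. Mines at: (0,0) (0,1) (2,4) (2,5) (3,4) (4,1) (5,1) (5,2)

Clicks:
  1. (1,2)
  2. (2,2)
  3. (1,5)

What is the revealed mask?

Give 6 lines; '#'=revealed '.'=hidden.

Answer: ......
####.#
####..
####..
......
......

Derivation:
Click 1 (1,2) count=1: revealed 1 new [(1,2)] -> total=1
Click 2 (2,2) count=0: revealed 11 new [(1,0) (1,1) (1,3) (2,0) (2,1) (2,2) (2,3) (3,0) (3,1) (3,2) (3,3)] -> total=12
Click 3 (1,5) count=2: revealed 1 new [(1,5)] -> total=13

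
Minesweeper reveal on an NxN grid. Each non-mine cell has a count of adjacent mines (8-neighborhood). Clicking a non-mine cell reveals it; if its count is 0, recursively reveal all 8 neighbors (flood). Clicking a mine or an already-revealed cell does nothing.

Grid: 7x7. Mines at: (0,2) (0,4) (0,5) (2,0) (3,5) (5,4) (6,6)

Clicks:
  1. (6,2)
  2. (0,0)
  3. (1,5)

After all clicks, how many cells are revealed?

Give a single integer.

Click 1 (6,2) count=0: revealed 26 new [(1,1) (1,2) (1,3) (1,4) (2,1) (2,2) (2,3) (2,4) (3,0) (3,1) (3,2) (3,3) (3,4) (4,0) (4,1) (4,2) (4,3) (4,4) (5,0) (5,1) (5,2) (5,3) (6,0) (6,1) (6,2) (6,3)] -> total=26
Click 2 (0,0) count=0: revealed 3 new [(0,0) (0,1) (1,0)] -> total=29
Click 3 (1,5) count=2: revealed 1 new [(1,5)] -> total=30

Answer: 30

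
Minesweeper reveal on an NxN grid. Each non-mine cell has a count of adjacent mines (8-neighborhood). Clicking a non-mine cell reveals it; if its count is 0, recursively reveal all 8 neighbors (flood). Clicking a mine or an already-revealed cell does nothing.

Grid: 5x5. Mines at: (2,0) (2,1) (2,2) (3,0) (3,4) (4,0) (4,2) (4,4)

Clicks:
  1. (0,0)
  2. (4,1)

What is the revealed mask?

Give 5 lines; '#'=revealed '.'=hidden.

Answer: #####
#####
...##
.....
.#...

Derivation:
Click 1 (0,0) count=0: revealed 12 new [(0,0) (0,1) (0,2) (0,3) (0,4) (1,0) (1,1) (1,2) (1,3) (1,4) (2,3) (2,4)] -> total=12
Click 2 (4,1) count=3: revealed 1 new [(4,1)] -> total=13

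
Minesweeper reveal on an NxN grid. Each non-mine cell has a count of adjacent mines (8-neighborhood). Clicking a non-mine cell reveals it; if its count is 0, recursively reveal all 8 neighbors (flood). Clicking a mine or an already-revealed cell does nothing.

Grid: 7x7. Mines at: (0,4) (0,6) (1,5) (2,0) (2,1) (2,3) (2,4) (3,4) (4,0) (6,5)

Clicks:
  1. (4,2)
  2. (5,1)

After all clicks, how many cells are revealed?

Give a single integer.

Answer: 17

Derivation:
Click 1 (4,2) count=0: revealed 17 new [(3,1) (3,2) (3,3) (4,1) (4,2) (4,3) (4,4) (5,0) (5,1) (5,2) (5,3) (5,4) (6,0) (6,1) (6,2) (6,3) (6,4)] -> total=17
Click 2 (5,1) count=1: revealed 0 new [(none)] -> total=17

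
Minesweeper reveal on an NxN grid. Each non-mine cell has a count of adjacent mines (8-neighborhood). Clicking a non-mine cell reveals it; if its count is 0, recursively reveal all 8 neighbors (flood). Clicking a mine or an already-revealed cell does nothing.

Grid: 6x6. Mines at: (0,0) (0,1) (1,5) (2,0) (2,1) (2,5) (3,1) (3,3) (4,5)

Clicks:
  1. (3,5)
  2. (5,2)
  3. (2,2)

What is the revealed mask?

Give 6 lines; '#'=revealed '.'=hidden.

Click 1 (3,5) count=2: revealed 1 new [(3,5)] -> total=1
Click 2 (5,2) count=0: revealed 10 new [(4,0) (4,1) (4,2) (4,3) (4,4) (5,0) (5,1) (5,2) (5,3) (5,4)] -> total=11
Click 3 (2,2) count=3: revealed 1 new [(2,2)] -> total=12

Answer: ......
......
..#...
.....#
#####.
#####.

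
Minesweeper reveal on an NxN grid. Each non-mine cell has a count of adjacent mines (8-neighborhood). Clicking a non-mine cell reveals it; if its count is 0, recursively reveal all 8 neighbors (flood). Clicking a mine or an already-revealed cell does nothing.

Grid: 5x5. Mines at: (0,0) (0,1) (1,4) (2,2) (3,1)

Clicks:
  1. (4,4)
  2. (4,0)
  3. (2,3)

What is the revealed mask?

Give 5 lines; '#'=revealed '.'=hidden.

Answer: .....
.....
...##
..###
#.###

Derivation:
Click 1 (4,4) count=0: revealed 8 new [(2,3) (2,4) (3,2) (3,3) (3,4) (4,2) (4,3) (4,4)] -> total=8
Click 2 (4,0) count=1: revealed 1 new [(4,0)] -> total=9
Click 3 (2,3) count=2: revealed 0 new [(none)] -> total=9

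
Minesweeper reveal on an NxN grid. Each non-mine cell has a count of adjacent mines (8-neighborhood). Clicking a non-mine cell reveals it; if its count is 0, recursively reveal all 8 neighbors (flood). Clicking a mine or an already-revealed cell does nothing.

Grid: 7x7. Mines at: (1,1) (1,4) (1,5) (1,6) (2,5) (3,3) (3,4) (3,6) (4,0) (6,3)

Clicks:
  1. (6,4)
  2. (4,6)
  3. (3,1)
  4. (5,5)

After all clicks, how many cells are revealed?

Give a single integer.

Answer: 10

Derivation:
Click 1 (6,4) count=1: revealed 1 new [(6,4)] -> total=1
Click 2 (4,6) count=1: revealed 1 new [(4,6)] -> total=2
Click 3 (3,1) count=1: revealed 1 new [(3,1)] -> total=3
Click 4 (5,5) count=0: revealed 7 new [(4,4) (4,5) (5,4) (5,5) (5,6) (6,5) (6,6)] -> total=10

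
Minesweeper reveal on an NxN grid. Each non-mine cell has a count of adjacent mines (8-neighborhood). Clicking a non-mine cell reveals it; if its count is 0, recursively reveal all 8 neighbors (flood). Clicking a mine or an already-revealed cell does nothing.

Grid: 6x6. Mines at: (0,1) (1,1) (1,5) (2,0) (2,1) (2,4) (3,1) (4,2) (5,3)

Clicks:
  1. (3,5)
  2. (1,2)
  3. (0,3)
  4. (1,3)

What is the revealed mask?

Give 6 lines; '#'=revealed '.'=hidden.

Click 1 (3,5) count=1: revealed 1 new [(3,5)] -> total=1
Click 2 (1,2) count=3: revealed 1 new [(1,2)] -> total=2
Click 3 (0,3) count=0: revealed 5 new [(0,2) (0,3) (0,4) (1,3) (1,4)] -> total=7
Click 4 (1,3) count=1: revealed 0 new [(none)] -> total=7

Answer: ..###.
..###.
......
.....#
......
......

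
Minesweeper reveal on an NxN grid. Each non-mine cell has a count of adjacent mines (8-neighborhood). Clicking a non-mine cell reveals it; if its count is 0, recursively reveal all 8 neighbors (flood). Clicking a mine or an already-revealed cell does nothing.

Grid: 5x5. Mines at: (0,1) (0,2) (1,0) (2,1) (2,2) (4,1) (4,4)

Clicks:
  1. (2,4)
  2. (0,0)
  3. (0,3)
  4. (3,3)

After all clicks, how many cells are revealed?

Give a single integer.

Answer: 9

Derivation:
Click 1 (2,4) count=0: revealed 8 new [(0,3) (0,4) (1,3) (1,4) (2,3) (2,4) (3,3) (3,4)] -> total=8
Click 2 (0,0) count=2: revealed 1 new [(0,0)] -> total=9
Click 3 (0,3) count=1: revealed 0 new [(none)] -> total=9
Click 4 (3,3) count=2: revealed 0 new [(none)] -> total=9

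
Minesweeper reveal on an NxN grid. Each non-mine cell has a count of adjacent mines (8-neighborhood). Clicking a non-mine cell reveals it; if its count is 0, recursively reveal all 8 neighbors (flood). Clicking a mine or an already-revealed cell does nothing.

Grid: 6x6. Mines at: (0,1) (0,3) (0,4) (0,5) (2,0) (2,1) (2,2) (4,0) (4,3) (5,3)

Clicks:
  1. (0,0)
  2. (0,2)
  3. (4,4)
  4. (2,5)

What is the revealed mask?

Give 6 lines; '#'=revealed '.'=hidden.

Click 1 (0,0) count=1: revealed 1 new [(0,0)] -> total=1
Click 2 (0,2) count=2: revealed 1 new [(0,2)] -> total=2
Click 3 (4,4) count=2: revealed 1 new [(4,4)] -> total=3
Click 4 (2,5) count=0: revealed 12 new [(1,3) (1,4) (1,5) (2,3) (2,4) (2,5) (3,3) (3,4) (3,5) (4,5) (5,4) (5,5)] -> total=15

Answer: #.#...
...###
...###
...###
....##
....##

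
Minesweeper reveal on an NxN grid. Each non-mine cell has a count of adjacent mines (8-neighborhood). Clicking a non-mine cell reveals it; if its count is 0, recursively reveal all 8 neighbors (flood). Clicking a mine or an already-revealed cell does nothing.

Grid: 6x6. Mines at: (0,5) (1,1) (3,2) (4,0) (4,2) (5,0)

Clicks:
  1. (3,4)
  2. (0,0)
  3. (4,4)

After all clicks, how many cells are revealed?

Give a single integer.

Answer: 21

Derivation:
Click 1 (3,4) count=0: revealed 20 new [(0,2) (0,3) (0,4) (1,2) (1,3) (1,4) (1,5) (2,2) (2,3) (2,4) (2,5) (3,3) (3,4) (3,5) (4,3) (4,4) (4,5) (5,3) (5,4) (5,5)] -> total=20
Click 2 (0,0) count=1: revealed 1 new [(0,0)] -> total=21
Click 3 (4,4) count=0: revealed 0 new [(none)] -> total=21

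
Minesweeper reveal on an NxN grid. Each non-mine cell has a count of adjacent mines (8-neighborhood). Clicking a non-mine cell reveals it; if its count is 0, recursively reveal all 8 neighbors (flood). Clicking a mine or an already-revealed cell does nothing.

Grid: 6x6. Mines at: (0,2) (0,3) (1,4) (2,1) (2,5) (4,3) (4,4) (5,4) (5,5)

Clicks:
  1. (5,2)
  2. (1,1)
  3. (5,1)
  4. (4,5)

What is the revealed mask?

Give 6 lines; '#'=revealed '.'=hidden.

Click 1 (5,2) count=1: revealed 1 new [(5,2)] -> total=1
Click 2 (1,1) count=2: revealed 1 new [(1,1)] -> total=2
Click 3 (5,1) count=0: revealed 8 new [(3,0) (3,1) (3,2) (4,0) (4,1) (4,2) (5,0) (5,1)] -> total=10
Click 4 (4,5) count=3: revealed 1 new [(4,5)] -> total=11

Answer: ......
.#....
......
###...
###..#
###...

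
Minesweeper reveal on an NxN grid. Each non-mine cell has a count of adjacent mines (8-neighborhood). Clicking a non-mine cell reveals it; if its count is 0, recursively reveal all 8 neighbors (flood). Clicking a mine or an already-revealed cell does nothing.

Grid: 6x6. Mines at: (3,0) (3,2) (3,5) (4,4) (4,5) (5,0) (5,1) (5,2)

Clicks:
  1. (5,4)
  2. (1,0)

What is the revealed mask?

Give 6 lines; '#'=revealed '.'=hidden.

Click 1 (5,4) count=2: revealed 1 new [(5,4)] -> total=1
Click 2 (1,0) count=0: revealed 18 new [(0,0) (0,1) (0,2) (0,3) (0,4) (0,5) (1,0) (1,1) (1,2) (1,3) (1,4) (1,5) (2,0) (2,1) (2,2) (2,3) (2,4) (2,5)] -> total=19

Answer: ######
######
######
......
......
....#.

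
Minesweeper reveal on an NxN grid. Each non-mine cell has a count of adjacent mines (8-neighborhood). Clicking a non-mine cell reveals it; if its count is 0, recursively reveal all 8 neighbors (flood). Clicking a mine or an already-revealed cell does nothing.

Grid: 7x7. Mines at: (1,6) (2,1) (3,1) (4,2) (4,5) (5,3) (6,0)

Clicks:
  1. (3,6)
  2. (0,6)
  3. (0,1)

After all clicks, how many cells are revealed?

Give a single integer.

Click 1 (3,6) count=1: revealed 1 new [(3,6)] -> total=1
Click 2 (0,6) count=1: revealed 1 new [(0,6)] -> total=2
Click 3 (0,1) count=0: revealed 20 new [(0,0) (0,1) (0,2) (0,3) (0,4) (0,5) (1,0) (1,1) (1,2) (1,3) (1,4) (1,5) (2,2) (2,3) (2,4) (2,5) (3,2) (3,3) (3,4) (3,5)] -> total=22

Answer: 22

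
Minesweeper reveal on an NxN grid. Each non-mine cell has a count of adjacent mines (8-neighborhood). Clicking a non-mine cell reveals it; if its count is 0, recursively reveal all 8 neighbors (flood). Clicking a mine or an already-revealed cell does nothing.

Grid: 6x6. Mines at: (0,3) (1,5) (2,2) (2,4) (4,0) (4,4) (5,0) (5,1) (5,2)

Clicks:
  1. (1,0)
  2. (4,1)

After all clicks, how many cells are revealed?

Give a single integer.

Answer: 11

Derivation:
Click 1 (1,0) count=0: revealed 10 new [(0,0) (0,1) (0,2) (1,0) (1,1) (1,2) (2,0) (2,1) (3,0) (3,1)] -> total=10
Click 2 (4,1) count=4: revealed 1 new [(4,1)] -> total=11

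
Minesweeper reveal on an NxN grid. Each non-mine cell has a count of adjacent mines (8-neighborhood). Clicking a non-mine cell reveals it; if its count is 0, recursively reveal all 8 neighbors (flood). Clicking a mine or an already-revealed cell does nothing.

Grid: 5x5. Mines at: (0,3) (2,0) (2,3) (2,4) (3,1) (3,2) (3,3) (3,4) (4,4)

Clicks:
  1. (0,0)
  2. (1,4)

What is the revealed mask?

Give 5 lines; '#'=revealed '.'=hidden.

Answer: ###..
###.#
.....
.....
.....

Derivation:
Click 1 (0,0) count=0: revealed 6 new [(0,0) (0,1) (0,2) (1,0) (1,1) (1,2)] -> total=6
Click 2 (1,4) count=3: revealed 1 new [(1,4)] -> total=7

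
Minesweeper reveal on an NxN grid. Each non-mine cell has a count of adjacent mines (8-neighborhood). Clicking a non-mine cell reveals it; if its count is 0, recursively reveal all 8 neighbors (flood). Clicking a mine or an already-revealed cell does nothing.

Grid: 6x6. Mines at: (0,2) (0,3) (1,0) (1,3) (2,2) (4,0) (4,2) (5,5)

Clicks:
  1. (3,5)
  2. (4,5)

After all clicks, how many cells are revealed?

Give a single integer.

Answer: 13

Derivation:
Click 1 (3,5) count=0: revealed 13 new [(0,4) (0,5) (1,4) (1,5) (2,3) (2,4) (2,5) (3,3) (3,4) (3,5) (4,3) (4,4) (4,5)] -> total=13
Click 2 (4,5) count=1: revealed 0 new [(none)] -> total=13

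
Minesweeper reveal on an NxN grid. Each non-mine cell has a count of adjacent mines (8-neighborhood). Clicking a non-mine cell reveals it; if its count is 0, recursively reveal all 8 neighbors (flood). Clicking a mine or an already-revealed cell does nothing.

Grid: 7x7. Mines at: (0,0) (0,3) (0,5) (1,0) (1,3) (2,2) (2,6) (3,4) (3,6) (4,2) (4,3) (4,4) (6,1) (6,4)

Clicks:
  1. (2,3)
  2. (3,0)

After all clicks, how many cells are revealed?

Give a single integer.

Click 1 (2,3) count=3: revealed 1 new [(2,3)] -> total=1
Click 2 (3,0) count=0: revealed 8 new [(2,0) (2,1) (3,0) (3,1) (4,0) (4,1) (5,0) (5,1)] -> total=9

Answer: 9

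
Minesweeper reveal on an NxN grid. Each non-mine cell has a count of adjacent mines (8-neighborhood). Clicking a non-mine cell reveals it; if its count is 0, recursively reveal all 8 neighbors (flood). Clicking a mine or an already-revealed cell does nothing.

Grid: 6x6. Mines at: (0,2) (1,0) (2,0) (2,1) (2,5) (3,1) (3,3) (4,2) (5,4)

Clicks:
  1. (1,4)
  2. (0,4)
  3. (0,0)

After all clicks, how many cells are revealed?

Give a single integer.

Answer: 7

Derivation:
Click 1 (1,4) count=1: revealed 1 new [(1,4)] -> total=1
Click 2 (0,4) count=0: revealed 5 new [(0,3) (0,4) (0,5) (1,3) (1,5)] -> total=6
Click 3 (0,0) count=1: revealed 1 new [(0,0)] -> total=7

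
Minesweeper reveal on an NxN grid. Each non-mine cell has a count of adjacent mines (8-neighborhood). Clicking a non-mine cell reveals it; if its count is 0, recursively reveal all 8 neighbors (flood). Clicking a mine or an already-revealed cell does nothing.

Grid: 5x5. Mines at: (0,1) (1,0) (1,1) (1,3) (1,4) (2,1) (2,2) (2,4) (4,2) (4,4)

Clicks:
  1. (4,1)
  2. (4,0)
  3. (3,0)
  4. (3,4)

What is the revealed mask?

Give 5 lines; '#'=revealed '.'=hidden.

Click 1 (4,1) count=1: revealed 1 new [(4,1)] -> total=1
Click 2 (4,0) count=0: revealed 3 new [(3,0) (3,1) (4,0)] -> total=4
Click 3 (3,0) count=1: revealed 0 new [(none)] -> total=4
Click 4 (3,4) count=2: revealed 1 new [(3,4)] -> total=5

Answer: .....
.....
.....
##..#
##...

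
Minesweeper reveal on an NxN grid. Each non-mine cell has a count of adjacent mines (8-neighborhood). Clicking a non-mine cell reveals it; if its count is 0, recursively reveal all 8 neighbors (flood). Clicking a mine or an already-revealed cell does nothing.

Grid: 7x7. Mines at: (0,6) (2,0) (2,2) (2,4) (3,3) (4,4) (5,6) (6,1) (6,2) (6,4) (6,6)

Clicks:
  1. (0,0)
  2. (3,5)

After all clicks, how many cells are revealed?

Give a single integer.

Click 1 (0,0) count=0: revealed 12 new [(0,0) (0,1) (0,2) (0,3) (0,4) (0,5) (1,0) (1,1) (1,2) (1,3) (1,4) (1,5)] -> total=12
Click 2 (3,5) count=2: revealed 1 new [(3,5)] -> total=13

Answer: 13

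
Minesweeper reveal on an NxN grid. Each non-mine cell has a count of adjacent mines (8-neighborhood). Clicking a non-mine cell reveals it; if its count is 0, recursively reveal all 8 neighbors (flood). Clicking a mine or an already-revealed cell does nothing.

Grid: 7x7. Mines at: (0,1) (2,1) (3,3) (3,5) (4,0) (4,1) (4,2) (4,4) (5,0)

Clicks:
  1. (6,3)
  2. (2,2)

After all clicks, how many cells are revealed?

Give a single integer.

Click 1 (6,3) count=0: revealed 14 new [(4,5) (4,6) (5,1) (5,2) (5,3) (5,4) (5,5) (5,6) (6,1) (6,2) (6,3) (6,4) (6,5) (6,6)] -> total=14
Click 2 (2,2) count=2: revealed 1 new [(2,2)] -> total=15

Answer: 15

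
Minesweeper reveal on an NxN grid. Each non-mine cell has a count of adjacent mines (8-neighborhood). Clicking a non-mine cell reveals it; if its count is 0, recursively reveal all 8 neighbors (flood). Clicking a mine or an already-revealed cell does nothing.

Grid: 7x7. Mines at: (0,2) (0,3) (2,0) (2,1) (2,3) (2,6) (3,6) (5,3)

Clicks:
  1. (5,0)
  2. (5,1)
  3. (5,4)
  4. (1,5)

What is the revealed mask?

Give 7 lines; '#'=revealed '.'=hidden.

Click 1 (5,0) count=0: revealed 12 new [(3,0) (3,1) (3,2) (4,0) (4,1) (4,2) (5,0) (5,1) (5,2) (6,0) (6,1) (6,2)] -> total=12
Click 2 (5,1) count=0: revealed 0 new [(none)] -> total=12
Click 3 (5,4) count=1: revealed 1 new [(5,4)] -> total=13
Click 4 (1,5) count=1: revealed 1 new [(1,5)] -> total=14

Answer: .......
.....#.
.......
###....
###....
###.#..
###....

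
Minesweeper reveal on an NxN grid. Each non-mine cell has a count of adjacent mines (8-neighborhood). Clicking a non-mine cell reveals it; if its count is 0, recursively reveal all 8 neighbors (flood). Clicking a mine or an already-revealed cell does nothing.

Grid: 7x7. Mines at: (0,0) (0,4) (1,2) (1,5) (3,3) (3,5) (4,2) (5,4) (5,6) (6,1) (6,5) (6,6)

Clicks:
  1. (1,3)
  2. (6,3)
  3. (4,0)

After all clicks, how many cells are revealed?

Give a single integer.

Answer: 12

Derivation:
Click 1 (1,3) count=2: revealed 1 new [(1,3)] -> total=1
Click 2 (6,3) count=1: revealed 1 new [(6,3)] -> total=2
Click 3 (4,0) count=0: revealed 10 new [(1,0) (1,1) (2,0) (2,1) (3,0) (3,1) (4,0) (4,1) (5,0) (5,1)] -> total=12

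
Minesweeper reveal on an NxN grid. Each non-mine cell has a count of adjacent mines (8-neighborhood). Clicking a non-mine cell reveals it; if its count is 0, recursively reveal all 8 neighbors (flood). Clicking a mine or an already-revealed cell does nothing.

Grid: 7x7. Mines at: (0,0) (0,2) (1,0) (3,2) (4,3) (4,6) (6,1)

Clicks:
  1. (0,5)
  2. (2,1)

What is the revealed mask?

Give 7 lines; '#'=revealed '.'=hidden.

Click 1 (0,5) count=0: revealed 16 new [(0,3) (0,4) (0,5) (0,6) (1,3) (1,4) (1,5) (1,6) (2,3) (2,4) (2,5) (2,6) (3,3) (3,4) (3,5) (3,6)] -> total=16
Click 2 (2,1) count=2: revealed 1 new [(2,1)] -> total=17

Answer: ...####
...####
.#.####
...####
.......
.......
.......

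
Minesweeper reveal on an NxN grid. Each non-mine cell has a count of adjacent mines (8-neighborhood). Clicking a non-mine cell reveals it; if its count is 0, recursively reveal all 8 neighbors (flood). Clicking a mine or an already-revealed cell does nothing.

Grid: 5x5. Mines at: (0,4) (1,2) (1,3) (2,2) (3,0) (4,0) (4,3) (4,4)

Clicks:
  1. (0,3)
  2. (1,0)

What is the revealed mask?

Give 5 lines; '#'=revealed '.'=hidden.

Answer: ##.#.
##...
##...
.....
.....

Derivation:
Click 1 (0,3) count=3: revealed 1 new [(0,3)] -> total=1
Click 2 (1,0) count=0: revealed 6 new [(0,0) (0,1) (1,0) (1,1) (2,0) (2,1)] -> total=7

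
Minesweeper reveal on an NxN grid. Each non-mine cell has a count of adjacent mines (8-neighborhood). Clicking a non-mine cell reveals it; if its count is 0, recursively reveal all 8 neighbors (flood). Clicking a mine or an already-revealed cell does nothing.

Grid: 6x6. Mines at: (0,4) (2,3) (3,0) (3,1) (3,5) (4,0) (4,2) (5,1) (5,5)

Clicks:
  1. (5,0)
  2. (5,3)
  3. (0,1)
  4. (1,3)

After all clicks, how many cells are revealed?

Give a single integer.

Click 1 (5,0) count=2: revealed 1 new [(5,0)] -> total=1
Click 2 (5,3) count=1: revealed 1 new [(5,3)] -> total=2
Click 3 (0,1) count=0: revealed 11 new [(0,0) (0,1) (0,2) (0,3) (1,0) (1,1) (1,2) (1,3) (2,0) (2,1) (2,2)] -> total=13
Click 4 (1,3) count=2: revealed 0 new [(none)] -> total=13

Answer: 13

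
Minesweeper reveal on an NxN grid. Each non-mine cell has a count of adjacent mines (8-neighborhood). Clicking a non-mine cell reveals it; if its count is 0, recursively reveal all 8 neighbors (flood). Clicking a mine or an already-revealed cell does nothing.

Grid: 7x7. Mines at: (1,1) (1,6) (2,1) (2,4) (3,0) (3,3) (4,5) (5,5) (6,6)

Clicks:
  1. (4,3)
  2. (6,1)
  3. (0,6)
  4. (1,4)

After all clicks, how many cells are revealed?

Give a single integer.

Answer: 17

Derivation:
Click 1 (4,3) count=1: revealed 1 new [(4,3)] -> total=1
Click 2 (6,1) count=0: revealed 14 new [(4,0) (4,1) (4,2) (4,4) (5,0) (5,1) (5,2) (5,3) (5,4) (6,0) (6,1) (6,2) (6,3) (6,4)] -> total=15
Click 3 (0,6) count=1: revealed 1 new [(0,6)] -> total=16
Click 4 (1,4) count=1: revealed 1 new [(1,4)] -> total=17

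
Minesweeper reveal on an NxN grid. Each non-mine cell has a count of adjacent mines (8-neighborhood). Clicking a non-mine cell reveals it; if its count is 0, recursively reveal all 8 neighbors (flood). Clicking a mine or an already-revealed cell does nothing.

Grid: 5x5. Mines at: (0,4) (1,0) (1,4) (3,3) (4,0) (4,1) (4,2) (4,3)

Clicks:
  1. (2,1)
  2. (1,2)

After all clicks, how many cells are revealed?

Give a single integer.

Answer: 9

Derivation:
Click 1 (2,1) count=1: revealed 1 new [(2,1)] -> total=1
Click 2 (1,2) count=0: revealed 8 new [(0,1) (0,2) (0,3) (1,1) (1,2) (1,3) (2,2) (2,3)] -> total=9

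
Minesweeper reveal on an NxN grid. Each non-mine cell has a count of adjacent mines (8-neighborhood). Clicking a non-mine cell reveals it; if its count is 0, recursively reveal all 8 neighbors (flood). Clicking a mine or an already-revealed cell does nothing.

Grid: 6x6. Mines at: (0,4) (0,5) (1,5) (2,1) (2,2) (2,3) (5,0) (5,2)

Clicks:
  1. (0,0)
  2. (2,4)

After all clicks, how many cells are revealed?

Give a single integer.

Click 1 (0,0) count=0: revealed 8 new [(0,0) (0,1) (0,2) (0,3) (1,0) (1,1) (1,2) (1,3)] -> total=8
Click 2 (2,4) count=2: revealed 1 new [(2,4)] -> total=9

Answer: 9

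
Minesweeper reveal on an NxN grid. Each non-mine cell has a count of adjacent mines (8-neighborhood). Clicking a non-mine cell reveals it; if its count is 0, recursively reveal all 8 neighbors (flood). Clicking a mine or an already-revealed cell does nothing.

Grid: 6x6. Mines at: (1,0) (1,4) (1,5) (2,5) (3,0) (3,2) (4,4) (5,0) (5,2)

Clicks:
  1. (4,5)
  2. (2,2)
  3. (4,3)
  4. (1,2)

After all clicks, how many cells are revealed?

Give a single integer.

Answer: 11

Derivation:
Click 1 (4,5) count=1: revealed 1 new [(4,5)] -> total=1
Click 2 (2,2) count=1: revealed 1 new [(2,2)] -> total=2
Click 3 (4,3) count=3: revealed 1 new [(4,3)] -> total=3
Click 4 (1,2) count=0: revealed 8 new [(0,1) (0,2) (0,3) (1,1) (1,2) (1,3) (2,1) (2,3)] -> total=11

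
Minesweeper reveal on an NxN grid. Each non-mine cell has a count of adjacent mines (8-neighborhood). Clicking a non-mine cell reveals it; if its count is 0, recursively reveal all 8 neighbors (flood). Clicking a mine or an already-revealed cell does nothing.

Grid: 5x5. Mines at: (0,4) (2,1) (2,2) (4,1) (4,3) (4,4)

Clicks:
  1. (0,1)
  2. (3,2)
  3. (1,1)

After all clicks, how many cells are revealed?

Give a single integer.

Answer: 9

Derivation:
Click 1 (0,1) count=0: revealed 8 new [(0,0) (0,1) (0,2) (0,3) (1,0) (1,1) (1,2) (1,3)] -> total=8
Click 2 (3,2) count=4: revealed 1 new [(3,2)] -> total=9
Click 3 (1,1) count=2: revealed 0 new [(none)] -> total=9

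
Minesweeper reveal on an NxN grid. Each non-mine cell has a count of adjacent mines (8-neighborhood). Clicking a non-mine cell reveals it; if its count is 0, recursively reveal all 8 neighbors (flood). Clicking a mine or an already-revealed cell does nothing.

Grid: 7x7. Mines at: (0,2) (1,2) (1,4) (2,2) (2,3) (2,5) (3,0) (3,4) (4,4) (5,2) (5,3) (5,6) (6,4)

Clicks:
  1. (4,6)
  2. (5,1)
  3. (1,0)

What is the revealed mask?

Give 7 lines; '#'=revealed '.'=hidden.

Answer: ##.....
##.....
##.....
.......
......#
.#.....
.......

Derivation:
Click 1 (4,6) count=1: revealed 1 new [(4,6)] -> total=1
Click 2 (5,1) count=1: revealed 1 new [(5,1)] -> total=2
Click 3 (1,0) count=0: revealed 6 new [(0,0) (0,1) (1,0) (1,1) (2,0) (2,1)] -> total=8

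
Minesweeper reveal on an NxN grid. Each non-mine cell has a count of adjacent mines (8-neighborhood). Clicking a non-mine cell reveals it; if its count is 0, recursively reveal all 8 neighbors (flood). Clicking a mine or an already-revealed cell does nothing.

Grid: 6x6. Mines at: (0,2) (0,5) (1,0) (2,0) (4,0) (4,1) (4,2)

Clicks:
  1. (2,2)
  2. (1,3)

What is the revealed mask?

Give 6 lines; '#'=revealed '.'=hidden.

Click 1 (2,2) count=0: revealed 21 new [(1,1) (1,2) (1,3) (1,4) (1,5) (2,1) (2,2) (2,3) (2,4) (2,5) (3,1) (3,2) (3,3) (3,4) (3,5) (4,3) (4,4) (4,5) (5,3) (5,4) (5,5)] -> total=21
Click 2 (1,3) count=1: revealed 0 new [(none)] -> total=21

Answer: ......
.#####
.#####
.#####
...###
...###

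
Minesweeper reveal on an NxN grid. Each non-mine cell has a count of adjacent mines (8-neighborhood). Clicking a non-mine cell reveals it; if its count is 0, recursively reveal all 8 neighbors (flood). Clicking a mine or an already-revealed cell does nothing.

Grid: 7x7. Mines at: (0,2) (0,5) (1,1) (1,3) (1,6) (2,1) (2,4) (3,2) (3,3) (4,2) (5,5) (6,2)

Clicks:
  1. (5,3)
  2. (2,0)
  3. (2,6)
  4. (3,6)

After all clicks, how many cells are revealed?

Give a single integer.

Click 1 (5,3) count=2: revealed 1 new [(5,3)] -> total=1
Click 2 (2,0) count=2: revealed 1 new [(2,0)] -> total=2
Click 3 (2,6) count=1: revealed 1 new [(2,6)] -> total=3
Click 4 (3,6) count=0: revealed 5 new [(2,5) (3,5) (3,6) (4,5) (4,6)] -> total=8

Answer: 8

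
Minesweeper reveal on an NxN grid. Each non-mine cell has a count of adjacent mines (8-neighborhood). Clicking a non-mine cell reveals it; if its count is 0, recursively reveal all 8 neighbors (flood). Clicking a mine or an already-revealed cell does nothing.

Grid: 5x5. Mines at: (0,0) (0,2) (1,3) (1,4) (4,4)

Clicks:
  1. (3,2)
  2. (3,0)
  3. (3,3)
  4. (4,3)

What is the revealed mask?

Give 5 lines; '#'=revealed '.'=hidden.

Click 1 (3,2) count=0: revealed 15 new [(1,0) (1,1) (1,2) (2,0) (2,1) (2,2) (2,3) (3,0) (3,1) (3,2) (3,3) (4,0) (4,1) (4,2) (4,3)] -> total=15
Click 2 (3,0) count=0: revealed 0 new [(none)] -> total=15
Click 3 (3,3) count=1: revealed 0 new [(none)] -> total=15
Click 4 (4,3) count=1: revealed 0 new [(none)] -> total=15

Answer: .....
###..
####.
####.
####.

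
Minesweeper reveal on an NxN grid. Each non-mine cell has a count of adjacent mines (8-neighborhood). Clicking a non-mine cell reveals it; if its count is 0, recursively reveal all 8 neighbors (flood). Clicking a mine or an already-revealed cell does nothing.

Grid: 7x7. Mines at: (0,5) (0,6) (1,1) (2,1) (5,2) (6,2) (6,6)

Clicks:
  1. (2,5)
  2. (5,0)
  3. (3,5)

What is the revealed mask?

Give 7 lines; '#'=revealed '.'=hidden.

Click 1 (2,5) count=0: revealed 30 new [(0,2) (0,3) (0,4) (1,2) (1,3) (1,4) (1,5) (1,6) (2,2) (2,3) (2,4) (2,5) (2,6) (3,2) (3,3) (3,4) (3,5) (3,6) (4,2) (4,3) (4,4) (4,5) (4,6) (5,3) (5,4) (5,5) (5,6) (6,3) (6,4) (6,5)] -> total=30
Click 2 (5,0) count=0: revealed 8 new [(3,0) (3,1) (4,0) (4,1) (5,0) (5,1) (6,0) (6,1)] -> total=38
Click 3 (3,5) count=0: revealed 0 new [(none)] -> total=38

Answer: ..###..
..#####
..#####
#######
#######
##.####
##.###.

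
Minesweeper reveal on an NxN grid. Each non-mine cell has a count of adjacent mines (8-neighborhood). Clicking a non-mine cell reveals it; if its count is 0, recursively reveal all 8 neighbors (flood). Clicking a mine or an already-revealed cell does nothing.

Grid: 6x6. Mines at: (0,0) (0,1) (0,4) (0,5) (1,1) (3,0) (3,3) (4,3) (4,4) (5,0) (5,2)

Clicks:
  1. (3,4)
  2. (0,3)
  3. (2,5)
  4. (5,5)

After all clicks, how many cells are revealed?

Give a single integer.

Click 1 (3,4) count=3: revealed 1 new [(3,4)] -> total=1
Click 2 (0,3) count=1: revealed 1 new [(0,3)] -> total=2
Click 3 (2,5) count=0: revealed 5 new [(1,4) (1,5) (2,4) (2,5) (3,5)] -> total=7
Click 4 (5,5) count=1: revealed 1 new [(5,5)] -> total=8

Answer: 8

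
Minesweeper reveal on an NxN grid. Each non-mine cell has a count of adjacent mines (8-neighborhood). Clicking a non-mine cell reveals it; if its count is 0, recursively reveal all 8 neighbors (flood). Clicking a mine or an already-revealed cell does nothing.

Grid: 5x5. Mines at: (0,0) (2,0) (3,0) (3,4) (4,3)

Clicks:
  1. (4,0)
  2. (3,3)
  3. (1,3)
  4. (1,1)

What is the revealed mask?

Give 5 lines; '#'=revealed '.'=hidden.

Answer: .####
.####
.####
.###.
#....

Derivation:
Click 1 (4,0) count=1: revealed 1 new [(4,0)] -> total=1
Click 2 (3,3) count=2: revealed 1 new [(3,3)] -> total=2
Click 3 (1,3) count=0: revealed 14 new [(0,1) (0,2) (0,3) (0,4) (1,1) (1,2) (1,3) (1,4) (2,1) (2,2) (2,3) (2,4) (3,1) (3,2)] -> total=16
Click 4 (1,1) count=2: revealed 0 new [(none)] -> total=16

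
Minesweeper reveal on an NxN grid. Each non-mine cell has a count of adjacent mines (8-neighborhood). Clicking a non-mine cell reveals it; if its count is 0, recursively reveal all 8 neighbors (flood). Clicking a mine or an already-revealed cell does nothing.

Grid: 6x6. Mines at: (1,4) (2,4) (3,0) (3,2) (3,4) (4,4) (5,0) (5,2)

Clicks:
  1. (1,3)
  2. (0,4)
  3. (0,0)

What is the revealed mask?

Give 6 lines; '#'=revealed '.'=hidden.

Answer: #####.
####..
####..
......
......
......

Derivation:
Click 1 (1,3) count=2: revealed 1 new [(1,3)] -> total=1
Click 2 (0,4) count=1: revealed 1 new [(0,4)] -> total=2
Click 3 (0,0) count=0: revealed 11 new [(0,0) (0,1) (0,2) (0,3) (1,0) (1,1) (1,2) (2,0) (2,1) (2,2) (2,3)] -> total=13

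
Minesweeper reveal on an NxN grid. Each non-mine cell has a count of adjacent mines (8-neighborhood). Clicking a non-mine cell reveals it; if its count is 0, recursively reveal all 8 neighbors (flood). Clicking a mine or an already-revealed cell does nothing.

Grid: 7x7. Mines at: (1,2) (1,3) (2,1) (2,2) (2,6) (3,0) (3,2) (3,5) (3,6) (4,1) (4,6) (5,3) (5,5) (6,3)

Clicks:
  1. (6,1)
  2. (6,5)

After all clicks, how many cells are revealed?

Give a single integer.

Answer: 7

Derivation:
Click 1 (6,1) count=0: revealed 6 new [(5,0) (5,1) (5,2) (6,0) (6,1) (6,2)] -> total=6
Click 2 (6,5) count=1: revealed 1 new [(6,5)] -> total=7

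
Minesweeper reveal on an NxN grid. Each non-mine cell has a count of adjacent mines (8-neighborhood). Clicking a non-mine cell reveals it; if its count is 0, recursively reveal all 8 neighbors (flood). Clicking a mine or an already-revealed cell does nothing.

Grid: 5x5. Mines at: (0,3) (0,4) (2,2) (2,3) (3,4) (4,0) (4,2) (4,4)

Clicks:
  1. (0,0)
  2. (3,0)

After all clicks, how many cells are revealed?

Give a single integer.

Click 1 (0,0) count=0: revealed 10 new [(0,0) (0,1) (0,2) (1,0) (1,1) (1,2) (2,0) (2,1) (3,0) (3,1)] -> total=10
Click 2 (3,0) count=1: revealed 0 new [(none)] -> total=10

Answer: 10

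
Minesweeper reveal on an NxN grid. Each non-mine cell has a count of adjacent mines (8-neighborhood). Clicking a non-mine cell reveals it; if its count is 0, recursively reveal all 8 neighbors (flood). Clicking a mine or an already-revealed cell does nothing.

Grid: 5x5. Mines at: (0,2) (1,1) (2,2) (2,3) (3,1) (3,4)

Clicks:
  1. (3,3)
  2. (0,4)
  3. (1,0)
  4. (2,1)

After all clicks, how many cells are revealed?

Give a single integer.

Click 1 (3,3) count=3: revealed 1 new [(3,3)] -> total=1
Click 2 (0,4) count=0: revealed 4 new [(0,3) (0,4) (1,3) (1,4)] -> total=5
Click 3 (1,0) count=1: revealed 1 new [(1,0)] -> total=6
Click 4 (2,1) count=3: revealed 1 new [(2,1)] -> total=7

Answer: 7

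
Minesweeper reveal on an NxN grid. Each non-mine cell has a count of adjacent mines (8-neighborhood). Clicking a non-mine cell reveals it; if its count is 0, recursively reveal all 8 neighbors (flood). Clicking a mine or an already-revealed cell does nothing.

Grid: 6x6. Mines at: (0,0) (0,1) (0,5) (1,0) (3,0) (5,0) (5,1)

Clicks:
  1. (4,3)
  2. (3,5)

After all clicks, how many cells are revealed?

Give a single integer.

Click 1 (4,3) count=0: revealed 27 new [(0,2) (0,3) (0,4) (1,1) (1,2) (1,3) (1,4) (1,5) (2,1) (2,2) (2,3) (2,4) (2,5) (3,1) (3,2) (3,3) (3,4) (3,5) (4,1) (4,2) (4,3) (4,4) (4,5) (5,2) (5,3) (5,4) (5,5)] -> total=27
Click 2 (3,5) count=0: revealed 0 new [(none)] -> total=27

Answer: 27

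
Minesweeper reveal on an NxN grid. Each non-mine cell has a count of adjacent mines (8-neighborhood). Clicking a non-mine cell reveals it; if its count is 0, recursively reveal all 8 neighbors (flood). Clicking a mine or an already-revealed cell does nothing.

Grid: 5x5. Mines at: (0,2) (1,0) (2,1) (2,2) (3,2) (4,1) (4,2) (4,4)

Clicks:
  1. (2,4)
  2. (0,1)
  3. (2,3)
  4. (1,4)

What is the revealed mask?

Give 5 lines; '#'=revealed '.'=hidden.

Click 1 (2,4) count=0: revealed 8 new [(0,3) (0,4) (1,3) (1,4) (2,3) (2,4) (3,3) (3,4)] -> total=8
Click 2 (0,1) count=2: revealed 1 new [(0,1)] -> total=9
Click 3 (2,3) count=2: revealed 0 new [(none)] -> total=9
Click 4 (1,4) count=0: revealed 0 new [(none)] -> total=9

Answer: .#.##
...##
...##
...##
.....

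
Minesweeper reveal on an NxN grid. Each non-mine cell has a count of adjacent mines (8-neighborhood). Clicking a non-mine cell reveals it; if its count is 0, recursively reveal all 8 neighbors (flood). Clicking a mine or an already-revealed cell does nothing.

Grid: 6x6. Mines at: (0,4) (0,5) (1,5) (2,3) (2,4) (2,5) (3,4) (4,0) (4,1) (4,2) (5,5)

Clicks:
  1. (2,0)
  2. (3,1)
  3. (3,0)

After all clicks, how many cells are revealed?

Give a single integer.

Click 1 (2,0) count=0: revealed 14 new [(0,0) (0,1) (0,2) (0,3) (1,0) (1,1) (1,2) (1,3) (2,0) (2,1) (2,2) (3,0) (3,1) (3,2)] -> total=14
Click 2 (3,1) count=3: revealed 0 new [(none)] -> total=14
Click 3 (3,0) count=2: revealed 0 new [(none)] -> total=14

Answer: 14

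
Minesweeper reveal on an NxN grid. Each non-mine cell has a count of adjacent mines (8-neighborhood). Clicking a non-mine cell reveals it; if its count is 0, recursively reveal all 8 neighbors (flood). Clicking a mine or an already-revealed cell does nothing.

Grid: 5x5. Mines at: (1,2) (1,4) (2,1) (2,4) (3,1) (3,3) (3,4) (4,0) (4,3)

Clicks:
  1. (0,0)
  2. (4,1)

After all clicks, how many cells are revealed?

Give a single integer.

Answer: 5

Derivation:
Click 1 (0,0) count=0: revealed 4 new [(0,0) (0,1) (1,0) (1,1)] -> total=4
Click 2 (4,1) count=2: revealed 1 new [(4,1)] -> total=5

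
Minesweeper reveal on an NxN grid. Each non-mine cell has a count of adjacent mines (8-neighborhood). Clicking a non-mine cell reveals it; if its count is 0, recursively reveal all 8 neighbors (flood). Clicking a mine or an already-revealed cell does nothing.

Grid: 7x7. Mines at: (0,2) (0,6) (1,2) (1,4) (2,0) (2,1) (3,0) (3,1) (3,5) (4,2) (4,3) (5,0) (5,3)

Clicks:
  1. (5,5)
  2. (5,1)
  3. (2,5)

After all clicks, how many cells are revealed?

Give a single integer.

Click 1 (5,5) count=0: revealed 9 new [(4,4) (4,5) (4,6) (5,4) (5,5) (5,6) (6,4) (6,5) (6,6)] -> total=9
Click 2 (5,1) count=2: revealed 1 new [(5,1)] -> total=10
Click 3 (2,5) count=2: revealed 1 new [(2,5)] -> total=11

Answer: 11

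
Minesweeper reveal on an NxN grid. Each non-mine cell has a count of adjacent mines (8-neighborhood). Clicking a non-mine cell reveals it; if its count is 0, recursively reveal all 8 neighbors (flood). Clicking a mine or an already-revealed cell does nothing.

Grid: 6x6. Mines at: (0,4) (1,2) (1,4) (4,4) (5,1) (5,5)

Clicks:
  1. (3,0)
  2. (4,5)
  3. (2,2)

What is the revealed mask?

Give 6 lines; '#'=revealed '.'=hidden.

Answer: ##....
##....
####..
####..
####.#
......

Derivation:
Click 1 (3,0) count=0: revealed 16 new [(0,0) (0,1) (1,0) (1,1) (2,0) (2,1) (2,2) (2,3) (3,0) (3,1) (3,2) (3,3) (4,0) (4,1) (4,2) (4,3)] -> total=16
Click 2 (4,5) count=2: revealed 1 new [(4,5)] -> total=17
Click 3 (2,2) count=1: revealed 0 new [(none)] -> total=17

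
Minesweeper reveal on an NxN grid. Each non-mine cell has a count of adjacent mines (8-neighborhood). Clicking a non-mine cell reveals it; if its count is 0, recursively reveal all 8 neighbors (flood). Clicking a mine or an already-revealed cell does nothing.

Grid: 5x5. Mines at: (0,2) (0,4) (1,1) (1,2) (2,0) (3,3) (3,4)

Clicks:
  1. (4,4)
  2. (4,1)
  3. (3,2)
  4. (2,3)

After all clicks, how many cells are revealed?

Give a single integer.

Click 1 (4,4) count=2: revealed 1 new [(4,4)] -> total=1
Click 2 (4,1) count=0: revealed 6 new [(3,0) (3,1) (3,2) (4,0) (4,1) (4,2)] -> total=7
Click 3 (3,2) count=1: revealed 0 new [(none)] -> total=7
Click 4 (2,3) count=3: revealed 1 new [(2,3)] -> total=8

Answer: 8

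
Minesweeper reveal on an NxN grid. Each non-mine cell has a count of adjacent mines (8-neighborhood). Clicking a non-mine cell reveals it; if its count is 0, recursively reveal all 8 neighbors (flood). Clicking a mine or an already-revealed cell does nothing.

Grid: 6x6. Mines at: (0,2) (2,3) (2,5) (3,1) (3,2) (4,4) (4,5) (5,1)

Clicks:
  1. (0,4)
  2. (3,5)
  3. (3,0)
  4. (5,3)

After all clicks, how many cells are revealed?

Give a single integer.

Answer: 9

Derivation:
Click 1 (0,4) count=0: revealed 6 new [(0,3) (0,4) (0,5) (1,3) (1,4) (1,5)] -> total=6
Click 2 (3,5) count=3: revealed 1 new [(3,5)] -> total=7
Click 3 (3,0) count=1: revealed 1 new [(3,0)] -> total=8
Click 4 (5,3) count=1: revealed 1 new [(5,3)] -> total=9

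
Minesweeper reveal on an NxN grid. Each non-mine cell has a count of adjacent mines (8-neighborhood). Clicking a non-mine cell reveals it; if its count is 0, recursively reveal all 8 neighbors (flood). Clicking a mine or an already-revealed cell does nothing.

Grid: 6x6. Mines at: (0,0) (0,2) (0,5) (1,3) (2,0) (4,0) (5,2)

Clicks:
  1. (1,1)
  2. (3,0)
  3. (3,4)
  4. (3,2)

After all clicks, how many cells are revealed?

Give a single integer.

Click 1 (1,1) count=3: revealed 1 new [(1,1)] -> total=1
Click 2 (3,0) count=2: revealed 1 new [(3,0)] -> total=2
Click 3 (3,4) count=0: revealed 20 new [(1,4) (1,5) (2,1) (2,2) (2,3) (2,4) (2,5) (3,1) (3,2) (3,3) (3,4) (3,5) (4,1) (4,2) (4,3) (4,4) (4,5) (5,3) (5,4) (5,5)] -> total=22
Click 4 (3,2) count=0: revealed 0 new [(none)] -> total=22

Answer: 22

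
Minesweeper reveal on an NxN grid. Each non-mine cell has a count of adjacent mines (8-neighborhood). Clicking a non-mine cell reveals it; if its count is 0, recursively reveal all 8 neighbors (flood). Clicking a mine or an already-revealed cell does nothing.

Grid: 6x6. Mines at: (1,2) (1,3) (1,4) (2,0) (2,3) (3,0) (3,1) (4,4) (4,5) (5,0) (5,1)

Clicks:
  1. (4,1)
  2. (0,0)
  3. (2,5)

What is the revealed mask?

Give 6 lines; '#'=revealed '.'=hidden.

Click 1 (4,1) count=4: revealed 1 new [(4,1)] -> total=1
Click 2 (0,0) count=0: revealed 4 new [(0,0) (0,1) (1,0) (1,1)] -> total=5
Click 3 (2,5) count=1: revealed 1 new [(2,5)] -> total=6

Answer: ##....
##....
.....#
......
.#....
......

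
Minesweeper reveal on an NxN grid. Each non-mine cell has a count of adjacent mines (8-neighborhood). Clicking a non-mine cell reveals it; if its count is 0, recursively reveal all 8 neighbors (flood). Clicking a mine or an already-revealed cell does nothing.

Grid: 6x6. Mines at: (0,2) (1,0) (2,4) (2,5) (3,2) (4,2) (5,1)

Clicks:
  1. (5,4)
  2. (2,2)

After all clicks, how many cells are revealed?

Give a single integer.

Click 1 (5,4) count=0: revealed 9 new [(3,3) (3,4) (3,5) (4,3) (4,4) (4,5) (5,3) (5,4) (5,5)] -> total=9
Click 2 (2,2) count=1: revealed 1 new [(2,2)] -> total=10

Answer: 10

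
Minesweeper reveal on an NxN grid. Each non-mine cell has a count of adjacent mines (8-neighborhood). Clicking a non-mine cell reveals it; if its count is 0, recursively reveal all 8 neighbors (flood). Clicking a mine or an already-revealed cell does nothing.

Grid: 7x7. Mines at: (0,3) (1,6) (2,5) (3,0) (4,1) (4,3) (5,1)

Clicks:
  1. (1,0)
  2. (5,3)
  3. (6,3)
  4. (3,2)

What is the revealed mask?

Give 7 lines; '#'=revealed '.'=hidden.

Answer: ###....
#####..
#####..
.######
....###
..#####
..#####

Derivation:
Click 1 (1,0) count=0: revealed 17 new [(0,0) (0,1) (0,2) (1,0) (1,1) (1,2) (1,3) (1,4) (2,0) (2,1) (2,2) (2,3) (2,4) (3,1) (3,2) (3,3) (3,4)] -> total=17
Click 2 (5,3) count=1: revealed 1 new [(5,3)] -> total=18
Click 3 (6,3) count=0: revealed 14 new [(3,5) (3,6) (4,4) (4,5) (4,6) (5,2) (5,4) (5,5) (5,6) (6,2) (6,3) (6,4) (6,5) (6,6)] -> total=32
Click 4 (3,2) count=2: revealed 0 new [(none)] -> total=32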